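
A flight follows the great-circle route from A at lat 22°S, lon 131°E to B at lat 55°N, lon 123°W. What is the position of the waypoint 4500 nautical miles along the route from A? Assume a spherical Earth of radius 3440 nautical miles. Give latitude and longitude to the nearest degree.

≈ lat 37°N, lon 180°E

Write both endpoints as unit vectors p₁, p₂ with components (cos φ cos λ, cos φ sin λ, sin φ).
The central angle between the endpoints is δ = arccos(p₁·p₂) ≈ 2.041 rad (117.0°). The total great-circle distance is δ·R ≈ 2.041 × 3440 ≈ 7023 nmi, so the target fraction is f = 4500/7023 ≈ 0.641.
Interpolate at f ≈ 0.641 with slerp weights a = sin((1−f)δ)/sin δ ≈ 0.751, b = sin(fδ)/sin δ ≈ 1.083.
p = a·p₁ + b·p₂ ≈ (-0.795, 0.004, 0.606); φ = arcsin(p_z) ≈ 37.32°, λ = atan2(p_y, p_x) ≈ 179.69°.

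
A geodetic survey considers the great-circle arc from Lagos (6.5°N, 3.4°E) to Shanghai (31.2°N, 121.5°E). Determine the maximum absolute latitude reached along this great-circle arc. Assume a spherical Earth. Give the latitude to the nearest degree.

≈ 37°N

The great circle lies in the plane with unit normal n̂ = (p₁ × p₂)/|p₁ × p₂|.
Here n̂_z ≈ +0.798; the vertex latitude is φ_max = arccos|n̂_z| ≈ 37.1°.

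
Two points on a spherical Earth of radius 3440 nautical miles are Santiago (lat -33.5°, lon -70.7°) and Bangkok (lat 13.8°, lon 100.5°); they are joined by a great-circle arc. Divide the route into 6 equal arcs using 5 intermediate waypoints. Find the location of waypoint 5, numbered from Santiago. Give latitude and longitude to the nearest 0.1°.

≈ lat -11.0°, lon 91.3°

Write both endpoints as unit vectors p₁, p₂ with components (cos φ cos λ, cos φ sin λ, sin φ).
The central angle between the endpoints is δ = arccos(p₁·p₂) ≈ 2.771 rad (158.7°).
Interpolate at f = 5/6 with slerp weights a = sin((1−f)δ)/sin δ ≈ 1.229, b = sin(fδ)/sin δ ≈ 2.040.
p = a·p₁ + b·p₂ ≈ (-0.022, 0.981, -0.191); φ = arcsin(p_z) ≈ -11.04°, λ = atan2(p_y, p_x) ≈ 91.31°.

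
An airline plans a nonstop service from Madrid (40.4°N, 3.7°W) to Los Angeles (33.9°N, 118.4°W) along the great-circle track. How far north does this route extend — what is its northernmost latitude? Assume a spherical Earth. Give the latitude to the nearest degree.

≈ 55°N

The great circle lies in the plane with unit normal n̂ = (p₁ × p₂)/|p₁ × p₂|.
Here n̂_z ≈ -0.577; the vertex latitude is φ_max = arccos|n̂_z| ≈ 54.8°.
Check via Clairaut: cos φ_max = |cos φ₁| · sin C = cos(40.4°)·sin(49.3°) ≈ 0.577, again giving ≈ 54.8°.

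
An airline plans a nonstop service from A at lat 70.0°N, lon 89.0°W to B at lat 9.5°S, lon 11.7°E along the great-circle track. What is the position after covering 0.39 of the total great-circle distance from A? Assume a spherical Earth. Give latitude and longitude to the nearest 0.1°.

The haversine formula gives a central angle δ ≈ 1.790 rad (102.6°) between the endpoints.
Interpolate at f = 0.39 with slerp weights a = sin((1−f)δ)/sin δ ≈ 0.909, b = sin(fδ)/sin δ ≈ 0.659.
p = a·p₁ + b·p₂ ≈ (0.642, -0.179, 0.746); φ = arcsin(p_z) ≈ 48.23°, λ = atan2(p_y, p_x) ≈ -15.61°.

≈ lat 48.2°N, lon 15.6°W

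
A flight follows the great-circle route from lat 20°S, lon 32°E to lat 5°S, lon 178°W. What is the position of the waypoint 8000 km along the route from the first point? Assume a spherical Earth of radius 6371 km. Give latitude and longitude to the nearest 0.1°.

≈ lat 40.2°S, lon 114.9°E

Write both endpoints as unit vectors p₁, p₂ with components (cos φ cos λ, cos φ sin λ, sin φ).
The central angle between the endpoints is δ = arccos(p₁·p₂) ≈ 2.467 rad (141.3°). The total great-circle distance is δ·R ≈ 2.467 × 6371 ≈ 15717 km, so the target fraction is f = 8000/15717 ≈ 0.509.
Interpolate at f ≈ 0.509 with slerp weights a = sin((1−f)δ)/sin δ ≈ 1.498, b = sin(fδ)/sin δ ≈ 1.522.
p = a·p₁ + b·p₂ ≈ (-0.321, 0.693, -0.645); φ = arcsin(p_z) ≈ -40.18°, λ = atan2(p_y, p_x) ≈ 114.86°.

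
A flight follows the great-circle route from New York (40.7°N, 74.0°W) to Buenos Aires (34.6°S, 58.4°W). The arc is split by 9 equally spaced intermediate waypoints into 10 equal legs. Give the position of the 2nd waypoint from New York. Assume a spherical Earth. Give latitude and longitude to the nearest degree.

≈ 26°N, 70°W

Convert each endpoint to a unit vector on the sphere (x = cos φ cos λ, y = cos φ sin λ, z = sin φ).
The central angle between the endpoints is δ = arccos(p₁·p₂) ≈ 1.338 rad (76.7°).
Interpolate at f = 2/10 with slerp weights a = sin((1−f)δ)/sin δ ≈ 0.902, b = sin(fδ)/sin δ ≈ 0.272.
p = a·p₁ + b·p₂ ≈ (0.306, -0.848, 0.434); φ = arcsin(p_z) ≈ 25.70°, λ = atan2(p_y, p_x) ≈ -70.17°.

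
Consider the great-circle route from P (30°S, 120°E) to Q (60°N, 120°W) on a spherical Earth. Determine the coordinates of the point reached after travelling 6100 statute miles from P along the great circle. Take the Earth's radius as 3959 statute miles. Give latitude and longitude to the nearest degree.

Write both endpoints as unit vectors p₁, p₂ with components (cos φ cos λ, cos φ sin λ, sin φ).
The central angle between the endpoints is δ = arccos(p₁·p₂) ≈ 2.278 rad (130.5°). The total great-circle distance is δ·R ≈ 2.278 × 3959 ≈ 9018 mi, so the target fraction is f = 6100/9018 ≈ 0.676.
Interpolate at f ≈ 0.676 with slerp weights a = sin((1−f)δ)/sin δ ≈ 0.884, b = sin(fδ)/sin δ ≈ 1.315.
p = a·p₁ + b·p₂ ≈ (-0.711, 0.094, 0.697); φ = arcsin(p_z) ≈ 44.15°, λ = atan2(p_y, p_x) ≈ 172.50°.

≈ (44°N, 172°E)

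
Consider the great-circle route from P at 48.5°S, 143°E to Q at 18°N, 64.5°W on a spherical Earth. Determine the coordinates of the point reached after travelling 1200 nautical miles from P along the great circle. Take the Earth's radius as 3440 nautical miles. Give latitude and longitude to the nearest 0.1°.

≈ 59.5°S, 171.9°E

Write both endpoints as unit vectors p₁, p₂ with components (cos φ cos λ, cos φ sin λ, sin φ).
The central angle between the endpoints is δ = arccos(p₁·p₂) ≈ 2.482 rad (142.2°). The total great-circle distance is δ·R ≈ 2.482 × 3440 ≈ 8539 nmi, so the target fraction is f = 1200/8539 ≈ 0.141.
Interpolate at f ≈ 0.141 with slerp weights a = sin((1−f)δ)/sin δ ≈ 1.381, b = sin(fδ)/sin δ ≈ 0.558.
p = a·p₁ + b·p₂ ≈ (-0.502, 0.072, -0.862); φ = arcsin(p_z) ≈ -59.51°, λ = atan2(p_y, p_x) ≈ 171.88°.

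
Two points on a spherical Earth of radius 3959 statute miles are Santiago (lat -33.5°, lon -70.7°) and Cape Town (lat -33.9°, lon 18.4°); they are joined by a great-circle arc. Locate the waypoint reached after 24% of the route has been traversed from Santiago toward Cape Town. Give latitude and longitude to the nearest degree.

≈ lat -40°, lon -51°

Convert each endpoint to a unit vector on the sphere (x = cos φ cos λ, y = cos φ sin λ, z = sin φ).
The central angle between the endpoints is δ = arccos(p₁·p₂) ≈ 1.246 rad (71.4°).
Interpolate at f = 0.24 with slerp weights a = sin((1−f)δ)/sin δ ≈ 0.856, b = sin(fδ)/sin δ ≈ 0.311.
p = a·p₁ + b·p₂ ≈ (0.481, -0.593, -0.646); φ = arcsin(p_z) ≈ -40.25°, λ = atan2(p_y, p_x) ≈ -50.94°.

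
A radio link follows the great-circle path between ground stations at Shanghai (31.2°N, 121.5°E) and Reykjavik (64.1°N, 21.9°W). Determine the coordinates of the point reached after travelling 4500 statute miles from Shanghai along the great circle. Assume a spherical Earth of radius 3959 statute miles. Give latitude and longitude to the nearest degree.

≈ 75°N, 10°E

The haversine formula gives a central angle δ ≈ 1.404 rad (80.4°) between the endpoints. The total great-circle distance is δ·R ≈ 1.404 × 3959 ≈ 5558 mi, so the target fraction is f = 4500/5558 ≈ 0.810.
Interpolate at f ≈ 0.810 with slerp weights a = sin((1−f)δ)/sin δ ≈ 0.268, b = sin(fδ)/sin δ ≈ 0.920.
p = a·p₁ + b·p₂ ≈ (0.253, 0.045, 0.966); φ = arcsin(p_z) ≈ 75.10°, λ = atan2(p_y, p_x) ≈ 10.19°.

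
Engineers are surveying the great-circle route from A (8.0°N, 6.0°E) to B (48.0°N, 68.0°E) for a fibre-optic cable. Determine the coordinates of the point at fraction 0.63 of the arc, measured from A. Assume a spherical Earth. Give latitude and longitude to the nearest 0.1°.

Convert each endpoint to a unit vector on the sphere (x = cos φ cos λ, y = cos φ sin λ, z = sin φ).
The central angle between the endpoints is δ = arccos(p₁·p₂) ≈ 1.143 rad (65.5°).
Interpolate at f = 0.63 with slerp weights a = sin((1−f)δ)/sin δ ≈ 0.451, b = sin(fδ)/sin δ ≈ 0.725.
p = a·p₁ + b·p₂ ≈ (0.626, 0.496, 0.601); φ = arcsin(p_z) ≈ 36.97°, λ = atan2(p_y, p_x) ≈ 38.41°.

≈ (37.0°N, 38.4°E)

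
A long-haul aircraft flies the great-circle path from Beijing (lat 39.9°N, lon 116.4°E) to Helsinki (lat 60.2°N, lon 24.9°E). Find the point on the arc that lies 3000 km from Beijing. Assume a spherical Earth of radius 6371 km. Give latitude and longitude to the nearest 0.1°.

≈ lat 58.4°N, lon 85.5°E

Write both endpoints as unit vectors p₁, p₂ with components (cos φ cos λ, cos φ sin λ, sin φ).
The central angle between the endpoints is δ = arccos(p₁·p₂) ≈ 0.992 rad (56.9°). The total great-circle distance is δ·R ≈ 0.992 × 6371 ≈ 6323 km, so the target fraction is f = 3000/6323 ≈ 0.474.
Interpolate at f ≈ 0.474 with slerp weights a = sin((1−f)δ)/sin δ ≈ 0.595, b = sin(fδ)/sin δ ≈ 0.542.
p = a·p₁ + b·p₂ ≈ (0.041, 0.522, 0.852); φ = arcsin(p_z) ≈ 58.41°, λ = atan2(p_y, p_x) ≈ 85.48°.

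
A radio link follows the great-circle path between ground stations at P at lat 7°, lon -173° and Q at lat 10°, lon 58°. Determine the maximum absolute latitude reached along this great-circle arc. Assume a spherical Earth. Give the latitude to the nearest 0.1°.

≈ 19.2°

The great circle lies in the plane with unit normal n̂ = (p₁ × p₂)/|p₁ × p₂|.
Here n̂_z ≈ -0.944; the vertex latitude is φ_max = arccos|n̂_z| ≈ 19.2°.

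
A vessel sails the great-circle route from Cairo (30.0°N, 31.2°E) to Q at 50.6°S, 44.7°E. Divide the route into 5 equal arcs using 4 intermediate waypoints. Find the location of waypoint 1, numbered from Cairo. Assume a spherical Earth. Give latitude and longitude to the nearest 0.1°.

≈ 13.9°N, 33.7°E

From cos δ = sin φ₁ sin φ₂ + cos φ₁ cos φ₂ cos Δλ, the central angle is δ ≈ 1.422 rad (81.5°).
Interpolate at f = 1/5 with slerp weights a = sin((1−f)δ)/sin δ ≈ 0.918, b = sin(fδ)/sin δ ≈ 0.284.
p = a·p₁ + b·p₂ ≈ (0.808, 0.538, 0.240); φ = arcsin(p_z) ≈ 13.87°, λ = atan2(p_y, p_x) ≈ 33.68°.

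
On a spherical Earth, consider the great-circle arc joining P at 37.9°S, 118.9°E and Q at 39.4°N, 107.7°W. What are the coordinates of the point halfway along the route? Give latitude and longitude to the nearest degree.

Convert each endpoint to a unit vector on the sphere (x = cos φ cos λ, y = cos φ sin λ, z = sin φ).
The central angle between the endpoints is δ = arccos(p₁·p₂) ≈ 2.513 rad (144.0°).
Interpolate at f = 1/2 with slerp weights a = sin((1−f)δ)/sin δ ≈ 1.617, b = sin(fδ)/sin δ ≈ 1.617.
p = a·p₁ + b·p₂ ≈ (-0.997, -0.073, 0.033); φ = arcsin(p_z) ≈ 1.89°, λ = atan2(p_y, p_x) ≈ -175.79°.

≈ 2°N, 176°W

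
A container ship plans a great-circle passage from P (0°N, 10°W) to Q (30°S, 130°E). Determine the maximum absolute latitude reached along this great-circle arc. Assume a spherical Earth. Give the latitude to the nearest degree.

The great circle lies in the plane with unit normal n̂ = (p₁ × p₂)/|p₁ × p₂|.
Here n̂_z ≈ +0.744; the vertex latitude is φ_max = arccos|n̂_z| ≈ 41.9°.
Check via Clairaut: cos φ_max = |cos φ₁| · sin C = cos(0.0°)·sin(131.9°) ≈ 0.744, again giving ≈ 41.9°.

≈ 42°S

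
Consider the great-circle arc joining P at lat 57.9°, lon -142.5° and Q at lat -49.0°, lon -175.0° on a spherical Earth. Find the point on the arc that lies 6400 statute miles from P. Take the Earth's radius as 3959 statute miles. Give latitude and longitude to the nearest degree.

From cos δ = sin φ₁ sin φ₂ + cos φ₁ cos φ₂ cos Δλ, the central angle is δ ≈ 1.923 rad (110.2°). The total great-circle distance is δ·R ≈ 1.923 × 3959 ≈ 7615 mi, so the target fraction is f = 6400/7615 ≈ 0.840.
Interpolate at f ≈ 0.840 with slerp weights a = sin((1−f)δ)/sin δ ≈ 0.322, b = sin(fδ)/sin δ ≈ 1.064.
p = a·p₁ + b·p₂ ≈ (-0.831, -0.165, -0.531); φ = arcsin(p_z) ≈ -32.06°, λ = atan2(p_y, p_x) ≈ -168.78°.

≈ lat -32°, lon -169°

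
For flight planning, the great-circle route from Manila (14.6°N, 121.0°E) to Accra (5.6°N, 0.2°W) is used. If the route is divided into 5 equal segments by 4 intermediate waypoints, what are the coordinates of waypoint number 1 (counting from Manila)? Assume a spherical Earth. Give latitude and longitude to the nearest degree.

≈ (19°N, 97°E)

Write both endpoints as unit vectors p₁, p₂ with components (cos φ cos λ, cos φ sin λ, sin φ).
The central angle between the endpoints is δ = arccos(p₁·p₂) ≈ 2.065 rad (118.3°).
Interpolate at f = 1/5 with slerp weights a = sin((1−f)δ)/sin δ ≈ 1.132, b = sin(fδ)/sin δ ≈ 0.456.
p = a·p₁ + b·p₂ ≈ (-0.111, 0.938, 0.330); φ = arcsin(p_z) ≈ 19.26°, λ = atan2(p_y, p_x) ≈ 96.73°.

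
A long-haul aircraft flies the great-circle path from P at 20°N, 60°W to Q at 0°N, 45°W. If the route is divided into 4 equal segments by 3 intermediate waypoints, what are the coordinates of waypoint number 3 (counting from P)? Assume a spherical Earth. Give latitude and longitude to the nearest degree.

≈ 5°N, 49°W

Write both endpoints as unit vectors p₁, p₂ with components (cos φ cos λ, cos φ sin λ, sin φ).
The central angle between the endpoints is δ = arccos(p₁·p₂) ≈ 0.433 rad (24.8°).
Interpolate at f = 3/4 with slerp weights a = sin((1−f)δ)/sin δ ≈ 0.257, b = sin(fδ)/sin δ ≈ 0.760.
p = a·p₁ + b·p₂ ≈ (0.659, -0.747, 0.088); φ = arcsin(p_z) ≈ 5.05°, λ = atan2(p_y, p_x) ≈ -48.60°.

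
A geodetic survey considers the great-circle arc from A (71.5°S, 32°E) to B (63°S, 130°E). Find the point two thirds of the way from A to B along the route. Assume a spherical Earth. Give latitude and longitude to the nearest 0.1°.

≈ (71.5°S, 109.6°E)

Write both endpoints as unit vectors p₁, p₂ with components (cos φ cos λ, cos φ sin λ, sin φ).
The central angle between the endpoints is δ = arccos(p₁·p₂) ≈ 0.601 rad (34.4°).
Interpolate at f = 2/3 with slerp weights a = sin((1−f)δ)/sin δ ≈ 0.352, b = sin(fδ)/sin δ ≈ 0.690.
p = a·p₁ + b·p₂ ≈ (-0.107, 0.299, -0.948); φ = arcsin(p_z) ≈ -71.49°, λ = atan2(p_y, p_x) ≈ 109.62°.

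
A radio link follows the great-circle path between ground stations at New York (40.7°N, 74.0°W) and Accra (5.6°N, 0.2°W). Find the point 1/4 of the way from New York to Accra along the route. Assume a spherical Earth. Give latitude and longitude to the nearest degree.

≈ 36°N, 51°W

Convert each endpoint to a unit vector on the sphere (x = cos φ cos λ, y = cos φ sin λ, z = sin φ).
The central angle between the endpoints is δ = arccos(p₁·p₂) ≈ 1.293 rad (74.1°).
Interpolate at f = 1/4 with slerp weights a = sin((1−f)δ)/sin δ ≈ 0.858, b = sin(fδ)/sin δ ≈ 0.330.
p = a·p₁ + b·p₂ ≈ (0.508, -0.626, 0.592); φ = arcsin(p_z) ≈ 36.26°, λ = atan2(p_y, p_x) ≈ -50.95°.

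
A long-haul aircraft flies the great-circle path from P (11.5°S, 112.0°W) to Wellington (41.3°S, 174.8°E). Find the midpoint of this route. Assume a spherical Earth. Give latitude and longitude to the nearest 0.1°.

Convert each endpoint to a unit vector on the sphere (x = cos φ cos λ, y = cos φ sin λ, z = sin φ).
The central angle between the endpoints is δ = arccos(p₁·p₂) ≈ 1.219 rad (69.9°).
Interpolate at f = 1/2 with slerp weights a = sin((1−f)δ)/sin δ ≈ 0.610, b = sin(fδ)/sin δ ≈ 0.610.
p = a·p₁ + b·p₂ ≈ (-0.680, -0.513, -0.524); φ = arcsin(p_z) ≈ -31.61°, λ = atan2(p_y, p_x) ≈ -143.00°.

≈ (31.6°S, 143.0°W)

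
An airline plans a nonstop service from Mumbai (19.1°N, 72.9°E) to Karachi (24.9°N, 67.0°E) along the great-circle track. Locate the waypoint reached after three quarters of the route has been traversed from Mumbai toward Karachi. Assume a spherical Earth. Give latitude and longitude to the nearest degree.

≈ (23°N, 69°E)

Write both endpoints as unit vectors p₁, p₂ with components (cos φ cos λ, cos φ sin λ, sin φ).
The central angle between the endpoints is δ = arccos(p₁·p₂) ≈ 0.139 rad (8.0°).
Interpolate at f = 3/4 with slerp weights a = sin((1−f)δ)/sin δ ≈ 0.251, b = sin(fδ)/sin δ ≈ 0.751.
p = a·p₁ + b·p₂ ≈ (0.336, 0.854, 0.398); φ = arcsin(p_z) ≈ 23.47°, λ = atan2(p_y, p_x) ≈ 68.52°.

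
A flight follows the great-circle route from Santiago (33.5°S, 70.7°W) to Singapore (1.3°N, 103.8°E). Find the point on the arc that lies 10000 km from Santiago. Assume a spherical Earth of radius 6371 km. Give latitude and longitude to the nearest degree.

Write both endpoints as unit vectors p₁, p₂ with components (cos φ cos λ, cos φ sin λ, sin φ).
The central angle between the endpoints is δ = arccos(p₁·p₂) ≈ 2.572 rad (147.4°). The total great-circle distance is δ·R ≈ 2.572 × 6371 ≈ 16389 km, so the target fraction is f = 10000/16389 ≈ 0.610.
Interpolate at f ≈ 0.610 with slerp weights a = sin((1−f)δ)/sin δ ≈ 1.564, b = sin(fδ)/sin δ ≈ 1.856.
p = a·p₁ + b·p₂ ≈ (-0.011, 0.570, -0.821); φ = arcsin(p_z) ≈ -55.21°, λ = atan2(p_y, p_x) ≈ 91.14°.

≈ 55°S, 91°E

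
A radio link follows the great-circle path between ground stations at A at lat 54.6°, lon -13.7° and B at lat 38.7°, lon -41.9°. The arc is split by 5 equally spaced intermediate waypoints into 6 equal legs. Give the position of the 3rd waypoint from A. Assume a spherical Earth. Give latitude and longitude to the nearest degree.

≈ lat 48°, lon -30°

Convert each endpoint to a unit vector on the sphere (x = cos φ cos λ, y = cos φ sin λ, z = sin φ).
The central angle between the endpoints is δ = arccos(p₁·p₂) ≈ 0.432 rad (24.8°).
Interpolate at f = 3/6 with slerp weights a = sin((1−f)δ)/sin δ ≈ 0.512, b = sin(fδ)/sin δ ≈ 0.512.
p = a·p₁ + b·p₂ ≈ (0.585, -0.337, 0.737); φ = arcsin(p_z) ≈ 47.50°, λ = atan2(p_y, p_x) ≈ -29.93°.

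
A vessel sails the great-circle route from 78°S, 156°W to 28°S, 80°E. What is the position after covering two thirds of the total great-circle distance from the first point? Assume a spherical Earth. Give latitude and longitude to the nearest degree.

≈ 50°S, 87°E

The haversine formula gives a central angle δ ≈ 1.206 rad (69.1°) between the endpoints.
Interpolate at f = 2/3 with slerp weights a = sin((1−f)δ)/sin δ ≈ 0.419, b = sin(fδ)/sin δ ≈ 0.771.
p = a·p₁ + b·p₂ ≈ (0.039, 0.635, -0.772); φ = arcsin(p_z) ≈ -50.50°, λ = atan2(p_y, p_x) ≈ 86.52°.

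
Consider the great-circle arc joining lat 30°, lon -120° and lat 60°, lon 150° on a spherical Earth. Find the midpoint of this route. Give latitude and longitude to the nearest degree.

≈ lat 54°, lon -150°

Convert each endpoint to a unit vector on the sphere (x = cos φ cos λ, y = cos φ sin λ, z = sin φ).
The central angle between the endpoints is δ = arccos(p₁·p₂) ≈ 1.123 rad (64.3°).
Interpolate at f = 1/2 with slerp weights a = sin((1−f)δ)/sin δ ≈ 0.591, b = sin(fδ)/sin δ ≈ 0.591.
p = a·p₁ + b·p₂ ≈ (-0.512, -0.295, 0.807); φ = arcsin(p_z) ≈ 53.79°, λ = atan2(p_y, p_x) ≈ -150.00°.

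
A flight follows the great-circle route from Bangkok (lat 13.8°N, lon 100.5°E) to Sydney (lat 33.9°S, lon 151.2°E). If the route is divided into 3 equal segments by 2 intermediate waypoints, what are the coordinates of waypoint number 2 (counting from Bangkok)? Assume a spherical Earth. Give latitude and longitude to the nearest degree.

≈ lat 19°S, lon 132°E

Write both endpoints as unit vectors p₁, p₂ with components (cos φ cos λ, cos φ sin λ, sin φ).
The central angle between the endpoints is δ = arccos(p₁·p₂) ≈ 1.184 rad (67.8°).
Interpolate at f = 2/3 with slerp weights a = sin((1−f)δ)/sin δ ≈ 0.415, b = sin(fδ)/sin δ ≈ 0.766.
p = a·p₁ + b·p₂ ≈ (-0.631, 0.703, -0.328); φ = arcsin(p_z) ≈ -19.18°, λ = atan2(p_y, p_x) ≈ 131.91°.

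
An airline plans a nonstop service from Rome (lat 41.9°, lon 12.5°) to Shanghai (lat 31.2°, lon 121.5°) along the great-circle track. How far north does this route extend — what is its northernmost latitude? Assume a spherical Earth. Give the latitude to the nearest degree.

≈ 53°

The great circle lies in the plane with unit normal n̂ = (p₁ × p₂)/|p₁ × p₂|.
Here n̂_z ≈ +0.608; the vertex latitude is φ_max = arccos|n̂_z| ≈ 52.6°.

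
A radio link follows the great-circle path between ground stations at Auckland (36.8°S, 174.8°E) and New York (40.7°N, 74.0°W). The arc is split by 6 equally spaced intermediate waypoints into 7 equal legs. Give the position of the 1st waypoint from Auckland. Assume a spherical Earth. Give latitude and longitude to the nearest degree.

≈ (27°S, 167°W)

Write both endpoints as unit vectors p₁, p₂ with components (cos φ cos λ, cos φ sin λ, sin φ).
The central angle between the endpoints is δ = arccos(p₁·p₂) ≈ 2.227 rad (127.6°).
Interpolate at f = 1/7 with slerp weights a = sin((1−f)δ)/sin δ ≈ 1.191, b = sin(fδ)/sin δ ≈ 0.395.
p = a·p₁ + b·p₂ ≈ (-0.867, -0.201, -0.456); φ = arcsin(p_z) ≈ -27.12°, λ = atan2(p_y, p_x) ≈ -166.93°.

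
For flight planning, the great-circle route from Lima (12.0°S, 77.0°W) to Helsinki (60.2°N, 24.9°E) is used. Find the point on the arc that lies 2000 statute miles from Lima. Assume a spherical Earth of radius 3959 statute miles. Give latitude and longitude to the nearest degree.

Write both endpoints as unit vectors p₁, p₂ with components (cos φ cos λ, cos φ sin λ, sin φ).
The central angle between the endpoints is δ = arccos(p₁·p₂) ≈ 1.855 rad (106.3°). The total great-circle distance is δ·R ≈ 1.855 × 3959 ≈ 7345 mi, so the target fraction is f = 2000/7345 ≈ 0.272.
Interpolate at f ≈ 0.272 with slerp weights a = sin((1−f)δ)/sin δ ≈ 1.017, b = sin(fδ)/sin δ ≈ 0.504.
p = a·p₁ + b·p₂ ≈ (0.451, -0.863, 0.226); φ = arcsin(p_z) ≈ 13.07°, λ = atan2(p_y, p_x) ≈ -62.42°.

≈ 13°N, 62°W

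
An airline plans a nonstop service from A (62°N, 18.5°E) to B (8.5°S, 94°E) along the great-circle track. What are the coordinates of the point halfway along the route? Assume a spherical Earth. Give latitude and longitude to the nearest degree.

≈ (32°N, 72°E)

Convert each endpoint to a unit vector on the sphere (x = cos φ cos λ, y = cos φ sin λ, z = sin φ).
The central angle between the endpoints is δ = arccos(p₁·p₂) ≈ 1.585 rad (90.8°).
Interpolate at f = 1/2 with slerp weights a = sin((1−f)δ)/sin δ ≈ 0.712, b = sin(fδ)/sin δ ≈ 0.712.
p = a·p₁ + b·p₂ ≈ (0.268, 0.809, 0.524); φ = arcsin(p_z) ≈ 31.57°, λ = atan2(p_y, p_x) ≈ 71.67°.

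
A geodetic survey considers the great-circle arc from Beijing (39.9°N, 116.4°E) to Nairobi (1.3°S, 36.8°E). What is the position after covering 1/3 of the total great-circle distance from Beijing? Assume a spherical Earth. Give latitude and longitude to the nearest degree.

≈ 31°N, 84°E

The haversine formula gives a central angle δ ≈ 1.447 rad (82.9°) between the endpoints.
Interpolate at f = 1/3 with slerp weights a = sin((1−f)δ)/sin δ ≈ 0.828, b = sin(fδ)/sin δ ≈ 0.467.
p = a·p₁ + b·p₂ ≈ (0.092, 0.849, 0.521); φ = arcsin(p_z) ≈ 31.37°, λ = atan2(p_y, p_x) ≈ 83.84°.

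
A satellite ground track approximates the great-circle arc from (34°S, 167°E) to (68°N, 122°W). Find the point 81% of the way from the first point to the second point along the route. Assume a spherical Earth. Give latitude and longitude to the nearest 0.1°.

≈ (52.2°N, 153.5°W)

Convert each endpoint to a unit vector on the sphere (x = cos φ cos λ, y = cos φ sin λ, z = sin φ).
The central angle between the endpoints is δ = arccos(p₁·p₂) ≈ 2.001 rad (114.7°).
Interpolate at f = 0.81 with slerp weights a = sin((1−f)δ)/sin δ ≈ 0.408, b = sin(fδ)/sin δ ≈ 1.099.
p = a·p₁ + b·p₂ ≈ (-0.548, -0.273, 0.791); φ = arcsin(p_z) ≈ 52.24°, λ = atan2(p_y, p_x) ≈ -153.52°.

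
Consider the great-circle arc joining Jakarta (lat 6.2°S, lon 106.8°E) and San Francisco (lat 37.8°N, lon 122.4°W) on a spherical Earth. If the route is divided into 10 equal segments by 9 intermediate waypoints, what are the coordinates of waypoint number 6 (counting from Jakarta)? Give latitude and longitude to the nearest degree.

Write both endpoints as unit vectors p₁, p₂ with components (cos φ cos λ, cos φ sin λ, sin φ).
The central angle between the endpoints is δ = arccos(p₁·p₂) ≈ 2.189 rad (125.4°).
Interpolate at f = 6/10 with slerp weights a = sin((1−f)δ)/sin δ ≈ 0.942, b = sin(fδ)/sin δ ≈ 1.187.
p = a·p₁ + b·p₂ ≈ (-0.773, 0.105, 0.625); φ = arcsin(p_z) ≈ 38.72°, λ = atan2(p_y, p_x) ≈ 172.26°.

≈ lat 39°N, lon 172°E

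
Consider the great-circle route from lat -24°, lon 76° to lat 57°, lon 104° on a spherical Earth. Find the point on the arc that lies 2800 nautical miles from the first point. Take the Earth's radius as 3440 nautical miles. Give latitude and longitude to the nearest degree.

Write both endpoints as unit vectors p₁, p₂ with components (cos φ cos λ, cos φ sin λ, sin φ).
The central angle between the endpoints is δ = arccos(p₁·p₂) ≈ 1.472 rad (84.4°). The total great-circle distance is δ·R ≈ 1.472 × 3440 ≈ 5065 nmi, so the target fraction is f = 2800/5065 ≈ 0.553.
Interpolate at f ≈ 0.553 with slerp weights a = sin((1−f)δ)/sin δ ≈ 0.615, b = sin(fδ)/sin δ ≈ 0.731.
p = a·p₁ + b·p₂ ≈ (0.040, 0.931, 0.363); φ = arcsin(p_z) ≈ 21.26°, λ = atan2(p_y, p_x) ≈ 87.56°.

≈ lat 21°, lon 88°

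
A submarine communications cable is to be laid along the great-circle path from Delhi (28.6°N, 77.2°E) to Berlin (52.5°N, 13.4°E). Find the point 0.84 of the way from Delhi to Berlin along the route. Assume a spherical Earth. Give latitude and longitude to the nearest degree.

≈ 52°N, 27°E

Convert each endpoint to a unit vector on the sphere (x = cos φ cos λ, y = cos φ sin λ, z = sin φ).
The central angle between the endpoints is δ = arccos(p₁·p₂) ≈ 0.907 rad (52.0°).
Interpolate at f = 0.84 with slerp weights a = sin((1−f)δ)/sin δ ≈ 0.184, b = sin(fδ)/sin δ ≈ 0.876.
p = a·p₁ + b·p₂ ≈ (0.555, 0.281, 0.783); φ = arcsin(p_z) ≈ 51.55°, λ = atan2(p_y, p_x) ≈ 26.85°.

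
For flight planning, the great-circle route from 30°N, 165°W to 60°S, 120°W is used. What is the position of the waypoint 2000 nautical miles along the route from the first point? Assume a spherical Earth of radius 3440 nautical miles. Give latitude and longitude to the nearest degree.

Write both endpoints as unit vectors p₁, p₂ with components (cos φ cos λ, cos φ sin λ, sin φ).
The central angle between the endpoints is δ = arccos(p₁·p₂) ≈ 1.698 rad (97.3°). The total great-circle distance is δ·R ≈ 1.698 × 3440 ≈ 5841 nmi, so the target fraction is f = 2000/5841 ≈ 0.342.
Interpolate at f ≈ 0.342 with slerp weights a = sin((1−f)δ)/sin δ ≈ 0.906, b = sin(fδ)/sin δ ≈ 0.554.
p = a·p₁ + b·p₂ ≈ (-0.896, -0.443, -0.027); φ = arcsin(p_z) ≈ -1.52°, λ = atan2(p_y, p_x) ≈ -153.71°.

≈ 2°S, 154°W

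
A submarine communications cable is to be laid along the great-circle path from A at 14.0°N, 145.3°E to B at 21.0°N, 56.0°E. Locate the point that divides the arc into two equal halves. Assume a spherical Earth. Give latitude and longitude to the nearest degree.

From cos δ = sin φ₁ sin φ₂ + cos φ₁ cos φ₂ cos Δλ, the central angle is δ ≈ 1.473 rad (84.4°).
Interpolate at f = 1/2 with slerp weights a = sin((1−f)δ)/sin δ ≈ 0.675, b = sin(fδ)/sin δ ≈ 0.675.
p = a·p₁ + b·p₂ ≈ (-0.186, 0.895, 0.405); φ = arcsin(p_z) ≈ 23.90°, λ = atan2(p_y, p_x) ≈ 101.74°.

≈ 24°N, 102°E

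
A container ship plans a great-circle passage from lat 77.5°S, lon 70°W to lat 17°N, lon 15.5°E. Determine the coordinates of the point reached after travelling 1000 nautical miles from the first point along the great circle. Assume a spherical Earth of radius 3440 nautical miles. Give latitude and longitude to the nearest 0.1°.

Write both endpoints as unit vectors p₁, p₂ with components (cos φ cos λ, cos φ sin λ, sin φ).
The central angle between the endpoints is δ = arccos(p₁·p₂) ≈ 1.843 rad (105.6°). The total great-circle distance is δ·R ≈ 1.843 × 3440 ≈ 6341 nmi, so the target fraction is f = 1000/6341 ≈ 0.158.
Interpolate at f ≈ 0.158 with slerp weights a = sin((1−f)δ)/sin δ ≈ 1.038, b = sin(fδ)/sin δ ≈ 0.298.
p = a·p₁ + b·p₂ ≈ (0.351, -0.135, -0.927); φ = arcsin(p_z) ≈ -67.90°, λ = atan2(p_y, p_x) ≈ -21.04°.

≈ lat 67.9°S, lon 21.0°W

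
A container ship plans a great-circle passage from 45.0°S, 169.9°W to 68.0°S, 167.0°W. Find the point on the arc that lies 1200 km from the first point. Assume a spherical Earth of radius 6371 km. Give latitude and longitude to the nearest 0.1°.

Convert each endpoint to a unit vector on the sphere (x = cos φ cos λ, y = cos φ sin λ, z = sin φ).
The central angle between the endpoints is δ = arccos(p₁·p₂) ≈ 0.402 rad (23.0°). The total great-circle distance is δ·R ≈ 0.402 × 6371 ≈ 2563 km, so the target fraction is f = 1200/2563 ≈ 0.468.
Interpolate at f ≈ 0.468 with slerp weights a = sin((1−f)δ)/sin δ ≈ 0.542, b = sin(fδ)/sin δ ≈ 0.478.
p = a·p₁ + b·p₂ ≈ (-0.552, -0.108, -0.827); φ = arcsin(p_z) ≈ -55.78°, λ = atan2(p_y, p_x) ≈ -168.98°.

≈ 55.8°S, 169.0°W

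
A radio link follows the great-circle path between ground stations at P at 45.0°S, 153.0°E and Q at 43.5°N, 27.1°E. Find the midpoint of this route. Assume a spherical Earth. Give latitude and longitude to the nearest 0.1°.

≈ 1.6°S, 88.6°E

From cos δ = sin φ₁ sin φ₂ + cos φ₁ cos φ₂ cos Δλ, the central angle is δ ≈ 2.478 rad (142.0°).
Interpolate at f = 1/2 with slerp weights a = sin((1−f)δ)/sin δ ≈ 1.534, b = sin(fδ)/sin δ ≈ 1.534.
p = a·p₁ + b·p₂ ≈ (0.024, 0.999, -0.029); φ = arcsin(p_z) ≈ -1.65°, λ = atan2(p_y, p_x) ≈ 88.62°.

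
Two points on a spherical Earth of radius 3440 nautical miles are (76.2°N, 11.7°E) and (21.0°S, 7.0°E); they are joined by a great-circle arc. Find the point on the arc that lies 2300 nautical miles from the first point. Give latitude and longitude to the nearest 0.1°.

Write both endpoints as unit vectors p₁, p₂ with components (cos φ cos λ, cos φ sin λ, sin φ).
The central angle between the endpoints is δ = arccos(p₁·p₂) ≈ 1.697 rad (97.2°). The total great-circle distance is δ·R ≈ 1.697 × 3440 ≈ 5838 nmi, so the target fraction is f = 2300/5838 ≈ 0.394.
Interpolate at f ≈ 0.394 with slerp weights a = sin((1−f)δ)/sin δ ≈ 0.863, b = sin(fδ)/sin δ ≈ 0.625.
p = a·p₁ + b·p₂ ≈ (0.781, 0.113, 0.615); φ = arcsin(p_z) ≈ 37.92°, λ = atan2(p_y, p_x) ≈ 8.23°.

≈ (37.9°N, 8.2°E)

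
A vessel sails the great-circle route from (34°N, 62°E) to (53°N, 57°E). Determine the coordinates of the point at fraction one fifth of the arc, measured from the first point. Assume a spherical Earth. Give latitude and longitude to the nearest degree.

The haversine formula gives a central angle δ ≈ 0.337 rad (19.3°) between the endpoints.
Interpolate at f = 1/5 with slerp weights a = sin((1−f)δ)/sin δ ≈ 0.806, b = sin(fδ)/sin δ ≈ 0.204.
p = a·p₁ + b·p₂ ≈ (0.380, 0.692, 0.613); φ = arcsin(p_z) ≈ 37.82°, λ = atan2(p_y, p_x) ≈ 61.23°.

≈ (38°N, 61°E)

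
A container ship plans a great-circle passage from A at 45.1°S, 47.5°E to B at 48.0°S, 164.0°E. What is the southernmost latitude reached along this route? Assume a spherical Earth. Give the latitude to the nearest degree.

The great circle lies in the plane with unit normal n̂ = (p₁ × p₂)/|p₁ × p₂|.
Here n̂_z ≈ +0.445; the vertex latitude is φ_max = arccos|n̂_z| ≈ 63.5°.
Check via Clairaut: cos φ_max = |cos φ₁| · sin C = cos(45.1°)·sin(140.9°) ≈ 0.445, again giving ≈ 63.5°.

≈ 64°S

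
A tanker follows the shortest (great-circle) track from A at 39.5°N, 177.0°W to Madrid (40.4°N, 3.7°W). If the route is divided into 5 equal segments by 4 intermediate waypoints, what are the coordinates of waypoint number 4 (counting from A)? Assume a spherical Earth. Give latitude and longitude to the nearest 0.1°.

≈ 60.2°N, 7.3°W

Write both endpoints as unit vectors p₁, p₂ with components (cos φ cos λ, cos φ sin λ, sin φ).
The central angle between the endpoints is δ = arccos(p₁·p₂) ≈ 1.743 rad (99.9°).
Interpolate at f = 4/5 with slerp weights a = sin((1−f)δ)/sin δ ≈ 0.347, b = sin(fδ)/sin δ ≈ 0.999.
p = a·p₁ + b·p₂ ≈ (0.492, -0.063, 0.868); φ = arcsin(p_z) ≈ 60.25°, λ = atan2(p_y, p_x) ≈ -7.31°.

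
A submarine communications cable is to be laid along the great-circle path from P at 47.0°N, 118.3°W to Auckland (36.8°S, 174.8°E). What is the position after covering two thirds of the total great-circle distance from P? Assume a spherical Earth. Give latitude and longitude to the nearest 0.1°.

Convert each endpoint to a unit vector on the sphere (x = cos φ cos λ, y = cos φ sin λ, z = sin φ).
The central angle between the endpoints is δ = arccos(p₁·p₂) ≈ 1.797 rad (102.9°).
Interpolate at f = 2/3 with slerp weights a = sin((1−f)δ)/sin δ ≈ 0.578, b = sin(fδ)/sin δ ≈ 0.955.
p = a·p₁ + b·p₂ ≈ (-0.949, -0.278, -0.149); φ = arcsin(p_z) ≈ -8.59°, λ = atan2(p_y, p_x) ≈ -163.67°.

≈ 8.6°S, 163.7°W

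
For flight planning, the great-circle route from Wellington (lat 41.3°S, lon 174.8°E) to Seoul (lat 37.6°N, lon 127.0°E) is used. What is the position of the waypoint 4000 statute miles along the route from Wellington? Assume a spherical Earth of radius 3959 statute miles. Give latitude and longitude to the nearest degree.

The haversine formula gives a central angle δ ≈ 1.574 rad (90.2°) between the endpoints. The total great-circle distance is δ·R ≈ 1.574 × 3959 ≈ 6230 mi, so the target fraction is f = 4000/6230 ≈ 0.642.
Interpolate at f ≈ 0.642 with slerp weights a = sin((1−f)δ)/sin δ ≈ 0.534, b = sin(fδ)/sin δ ≈ 0.847.
p = a·p₁ + b·p₂ ≈ (-0.803, 0.572, 0.164); φ = arcsin(p_z) ≈ 9.46°, λ = atan2(p_y, p_x) ≈ 144.53°.

≈ lat 9°N, lon 145°E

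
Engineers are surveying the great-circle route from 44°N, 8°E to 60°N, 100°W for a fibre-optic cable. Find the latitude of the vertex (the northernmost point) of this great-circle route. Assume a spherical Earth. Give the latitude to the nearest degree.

The great circle lies in the plane with unit normal n̂ = (p₁ × p₂)/|p₁ × p₂|.
Here n̂_z ≈ -0.393; the vertex latitude is φ_max = arccos|n̂_z| ≈ 66.9°.
Check via Clairaut: cos φ_max = |cos φ₁| · sin C = cos(44.0°)·sin(33.1°) ≈ 0.393, again giving ≈ 66.9°.

≈ 67°N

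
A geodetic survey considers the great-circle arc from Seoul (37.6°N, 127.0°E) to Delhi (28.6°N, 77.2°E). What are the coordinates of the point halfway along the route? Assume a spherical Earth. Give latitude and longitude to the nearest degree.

≈ (36°N, 101°E)

Convert each endpoint to a unit vector on the sphere (x = cos φ cos λ, y = cos φ sin λ, z = sin φ).
The central angle between the endpoints is δ = arccos(p₁·p₂) ≈ 0.736 rad (42.2°).
Interpolate at f = 1/2 with slerp weights a = sin((1−f)δ)/sin δ ≈ 0.536, b = sin(fδ)/sin δ ≈ 0.536.
p = a·p₁ + b·p₂ ≈ (-0.151, 0.798, 0.583); φ = arcsin(p_z) ≈ 35.70°, λ = atan2(p_y, p_x) ≈ 100.74°.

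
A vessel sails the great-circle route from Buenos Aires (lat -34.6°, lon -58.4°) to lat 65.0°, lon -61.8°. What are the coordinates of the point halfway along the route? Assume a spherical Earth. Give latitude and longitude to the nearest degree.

≈ lat 15°, lon -60°

From cos δ = sin φ₁ sin φ₂ + cos φ₁ cos φ₂ cos Δλ, the central angle is δ ≈ 1.739 rad (99.6°).
Interpolate at f = 1/2 with slerp weights a = sin((1−f)δ)/sin δ ≈ 0.775, b = sin(fδ)/sin δ ≈ 0.775.
p = a·p₁ + b·p₂ ≈ (0.489, -0.832, 0.262); φ = arcsin(p_z) ≈ 15.21°, λ = atan2(p_y, p_x) ≈ -59.55°.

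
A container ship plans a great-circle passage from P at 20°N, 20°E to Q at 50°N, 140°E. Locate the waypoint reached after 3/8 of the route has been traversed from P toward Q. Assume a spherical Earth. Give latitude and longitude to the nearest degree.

Convert each endpoint to a unit vector on the sphere (x = cos φ cos λ, y = cos φ sin λ, z = sin φ).
The central angle between the endpoints is δ = arccos(p₁·p₂) ≈ 1.611 rad (92.3°).
Interpolate at f = 3/8 with slerp weights a = sin((1−f)δ)/sin δ ≈ 0.846, b = sin(fδ)/sin δ ≈ 0.568.
p = a·p₁ + b·p₂ ≈ (0.467, 0.507, 0.725); φ = arcsin(p_z) ≈ 46.45°, λ = atan2(p_y, p_x) ≈ 47.34°.

≈ 46°N, 47°E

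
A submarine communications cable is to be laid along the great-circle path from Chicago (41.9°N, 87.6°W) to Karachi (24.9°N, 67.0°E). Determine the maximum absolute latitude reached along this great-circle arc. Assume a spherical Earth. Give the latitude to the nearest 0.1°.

The great circle lies in the plane with unit normal n̂ = (p₁ × p₂)/|p₁ × p₂|.
Here n̂_z ≈ +0.307; the vertex latitude is φ_max = arccos|n̂_z| ≈ 72.1°.
Check via Clairaut: cos φ_max = |cos φ₁| · sin C = cos(41.9°)·sin(24.3°) ≈ 0.307, again giving ≈ 72.1°.

≈ 72.1°N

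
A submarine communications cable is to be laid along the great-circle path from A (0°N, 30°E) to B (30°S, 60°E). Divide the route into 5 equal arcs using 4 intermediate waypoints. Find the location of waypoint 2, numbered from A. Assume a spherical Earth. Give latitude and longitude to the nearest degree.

≈ (12°S, 41°E)

Write both endpoints as unit vectors p₁, p₂ with components (cos φ cos λ, cos φ sin λ, sin φ).
The central angle between the endpoints is δ = arccos(p₁·p₂) ≈ 0.723 rad (41.4°).
Interpolate at f = 2/5 with slerp weights a = sin((1−f)δ)/sin δ ≈ 0.635, b = sin(fδ)/sin δ ≈ 0.431.
p = a·p₁ + b·p₂ ≈ (0.737, 0.641, -0.216); φ = arcsin(p_z) ≈ -12.45°, λ = atan2(p_y, p_x) ≈ 41.02°.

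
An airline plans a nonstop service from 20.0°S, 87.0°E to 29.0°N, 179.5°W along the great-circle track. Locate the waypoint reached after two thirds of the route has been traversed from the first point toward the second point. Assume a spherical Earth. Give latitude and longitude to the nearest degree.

≈ 15°N, 146°E

Write both endpoints as unit vectors p₁, p₂ with components (cos φ cos λ, cos φ sin λ, sin φ).
The central angle between the endpoints is δ = arccos(p₁·p₂) ≈ 1.789 rad (102.5°).
Interpolate at f = 2/3 with slerp weights a = sin((1−f)δ)/sin δ ≈ 0.575, b = sin(fδ)/sin δ ≈ 0.952.
p = a·p₁ + b·p₂ ≈ (-0.804, 0.532, 0.265); φ = arcsin(p_z) ≈ 15.35°, λ = atan2(p_y, p_x) ≈ 146.49°.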